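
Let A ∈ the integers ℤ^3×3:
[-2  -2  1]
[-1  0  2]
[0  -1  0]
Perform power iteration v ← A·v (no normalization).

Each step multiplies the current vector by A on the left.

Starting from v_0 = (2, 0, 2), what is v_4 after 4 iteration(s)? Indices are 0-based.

v_4 = (18, 2, 4)

v_0 = (2, 0, 2).
v_1 = A·v_0 = (-2, 2, 0).
v_2 = A·v_1 = (0, 2, -2).
v_3 = A·v_2 = (-6, -4, -2).
v_4 = A·v_3 = (18, 2, 4).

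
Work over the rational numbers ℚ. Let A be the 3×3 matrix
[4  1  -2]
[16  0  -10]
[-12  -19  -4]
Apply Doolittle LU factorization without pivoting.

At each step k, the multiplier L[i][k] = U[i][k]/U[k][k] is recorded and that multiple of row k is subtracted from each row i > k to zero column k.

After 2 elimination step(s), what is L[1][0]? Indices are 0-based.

k=0: U[0][0]=4
  eliminate (1,0): mult=4, new row 1: (0, -4, -2); set L[1][0]=4
  eliminate (2,0): mult=-3, new row 2: (0, -16, -10); set L[2][0]=-3
k=1: U[1][1]=-4
  eliminate (2,1): mult=4, new row 2: (0, 0, -2); set L[2][1]=4

L[1][0] = 4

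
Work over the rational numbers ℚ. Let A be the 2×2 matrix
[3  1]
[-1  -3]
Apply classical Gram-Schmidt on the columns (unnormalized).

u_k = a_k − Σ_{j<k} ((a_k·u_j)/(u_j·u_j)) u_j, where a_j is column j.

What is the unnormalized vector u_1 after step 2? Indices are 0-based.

u_1 = (-4/5, -12/5)

Step 1: u_0 = a_0 = (3, -1).
Step 2: u_1 = a_1 − (3/5)·u_0 = (-4/5, -12/5).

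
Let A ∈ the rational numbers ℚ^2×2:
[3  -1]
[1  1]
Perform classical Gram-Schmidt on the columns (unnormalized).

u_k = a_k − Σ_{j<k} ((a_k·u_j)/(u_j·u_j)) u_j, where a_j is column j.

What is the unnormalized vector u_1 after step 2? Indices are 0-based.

u_1 = (-2/5, 6/5)

Step 1: u_0 = a_0 = (3, 1).
Step 2: u_1 = a_1 − (-1/5)·u_0 = (-2/5, 6/5).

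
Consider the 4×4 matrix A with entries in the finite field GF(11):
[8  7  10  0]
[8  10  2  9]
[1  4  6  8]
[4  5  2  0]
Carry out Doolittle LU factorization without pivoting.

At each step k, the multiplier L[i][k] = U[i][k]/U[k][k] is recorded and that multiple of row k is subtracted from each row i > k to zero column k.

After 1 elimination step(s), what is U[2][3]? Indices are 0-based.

U[2][3] = 8

Step 1: pivot at (0,0) is 8.
  row1 ← row1 − (1)·row0  ⇒  L[1][0]=1, U row1=(0, 3, 3, 9)
  row2 ← row2 − (7)·row0  ⇒  L[2][0]=7, U row2=(0, 10, 2, 8)
  row3 ← row3 − (6)·row0  ⇒  L[3][0]=6, U row3=(0, 7, 8, 0)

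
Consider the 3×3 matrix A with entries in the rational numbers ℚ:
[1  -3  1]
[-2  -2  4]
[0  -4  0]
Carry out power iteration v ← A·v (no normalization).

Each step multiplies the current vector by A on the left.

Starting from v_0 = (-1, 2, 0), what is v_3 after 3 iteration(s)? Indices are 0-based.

v_0 = (-1, 2, 0).
v_1 = A·v_0 = (-7, -2, -8).
v_2 = A·v_1 = (-9, -14, 8).
v_3 = A·v_2 = (41, 78, 56).

v_3 = (41, 78, 56)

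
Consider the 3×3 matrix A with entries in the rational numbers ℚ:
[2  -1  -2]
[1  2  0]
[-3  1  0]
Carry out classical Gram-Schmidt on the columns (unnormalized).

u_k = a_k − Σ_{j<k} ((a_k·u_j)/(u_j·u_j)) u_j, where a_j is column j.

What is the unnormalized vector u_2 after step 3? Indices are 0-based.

Step 1: u_0 = a_0 = (2, 1, -3).
Step 2: u_1 = a_1 − (-3/14)·u_0 = (-4/7, 31/14, 5/14).
Step 3: u_2 = a_2 − (-2/7)·u_0 − (16/75)·u_1 = (-98/75, -14/75, -14/15).

u_2 = (-98/75, -14/75, -14/15)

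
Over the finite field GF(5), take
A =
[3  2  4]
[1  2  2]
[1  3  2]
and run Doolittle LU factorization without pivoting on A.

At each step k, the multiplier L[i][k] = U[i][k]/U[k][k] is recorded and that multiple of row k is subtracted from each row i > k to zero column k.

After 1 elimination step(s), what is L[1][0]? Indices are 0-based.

L[1][0] = 2

k=0: U[0][0]=3
  eliminate (1,0): mult=2, new row 1: (0, 3, 4); set L[1][0]=2
  eliminate (2,0): mult=2, new row 2: (0, 4, 4); set L[2][0]=2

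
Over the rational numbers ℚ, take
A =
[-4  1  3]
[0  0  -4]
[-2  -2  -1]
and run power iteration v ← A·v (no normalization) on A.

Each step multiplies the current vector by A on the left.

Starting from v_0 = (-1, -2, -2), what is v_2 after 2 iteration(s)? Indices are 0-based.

v_0 = (-1, -2, -2).
v_1 = A·v_0 = (-4, 8, 8).
v_2 = A·v_1 = (48, -32, -16).

v_2 = (48, -32, -16)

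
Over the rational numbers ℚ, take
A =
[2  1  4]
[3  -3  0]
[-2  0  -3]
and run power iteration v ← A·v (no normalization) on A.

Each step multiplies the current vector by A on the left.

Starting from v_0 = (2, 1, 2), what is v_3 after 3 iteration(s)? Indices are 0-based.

v_0 = (2, 1, 2).
v_1 = A·v_0 = (13, 3, -10).
v_2 = A·v_1 = (-11, 30, 4).
v_3 = A·v_2 = (24, -123, 10).

v_3 = (24, -123, 10)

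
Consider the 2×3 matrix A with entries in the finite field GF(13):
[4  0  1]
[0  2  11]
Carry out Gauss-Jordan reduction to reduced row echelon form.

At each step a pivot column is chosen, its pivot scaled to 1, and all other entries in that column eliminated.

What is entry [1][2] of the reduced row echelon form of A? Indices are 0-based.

M[1][2] = 12

[1] R0 /= 4  ⇒  (1, 0, 10)
[2] R1 /= 2  ⇒  (0, 1, 12)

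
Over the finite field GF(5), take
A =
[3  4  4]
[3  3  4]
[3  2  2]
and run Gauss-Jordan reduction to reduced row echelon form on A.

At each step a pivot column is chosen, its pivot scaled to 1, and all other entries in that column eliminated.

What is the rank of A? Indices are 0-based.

[1] R0 /= 3  ⇒  (1, 3, 3)
     R1 -= 3·R0  ⇒  (0, 4, 0)
     R2 -= 3·R0  ⇒  (0, 3, 3)
[2] R1 /= 4  ⇒  (0, 1, 0)
     R0 -= 3·R1  ⇒  (1, 0, 3)
     R2 -= 3·R1  ⇒  (0, 0, 3)
[3] R2 /= 3  ⇒  (0, 0, 1)
     R0 -= 3·R2  ⇒  (1, 0, 0)

rank = 3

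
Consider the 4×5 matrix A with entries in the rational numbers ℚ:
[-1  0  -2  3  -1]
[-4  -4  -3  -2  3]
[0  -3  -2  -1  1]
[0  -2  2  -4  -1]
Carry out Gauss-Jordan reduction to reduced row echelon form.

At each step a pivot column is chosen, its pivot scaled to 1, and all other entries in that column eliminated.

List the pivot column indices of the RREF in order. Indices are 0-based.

pivot columns: 0, 1, 2, 3

pivot(0,0)=-1: scale R0 → (1, 0, 2, -3, 1)
  clear (1,0): R1 −= (-4)R0 → (0, -4, 5, -14, 7)
pivot(1,1)=-4: scale R1 → (0, 1, -5/4, 7/2, -7/4)
  clear (2,1): R2 −= (-3)R1 → (0, 0, -23/4, 19/2, -17/4)
  clear (3,1): R3 −= (-2)R1 → (0, 0, -1/2, 3, -9/2)
pivot(2,2)=-23/4: scale R2 → (0, 0, 1, -38/23, 17/23)
  clear (0,2): R0 −= (2)R2 → (1, 0, 0, 7/23, -11/23)
  clear (1,2): R1 −= (-5/4)R2 → (0, 1, 0, 33/23, -19/23)
  clear (3,2): R3 −= (-1/2)R2 → (0, 0, 0, 50/23, -95/23)
pivot(3,3)=50/23: scale R3 → (0, 0, 0, 1, -19/10)
  clear (0,3): R0 −= (7/23)R3 → (1, 0, 0, 0, 1/10)
  clear (1,3): R1 −= (33/23)R3 → (0, 1, 0, 0, 19/10)
  clear (2,3): R2 −= (-38/23)R3 → (0, 0, 1, 0, -12/5)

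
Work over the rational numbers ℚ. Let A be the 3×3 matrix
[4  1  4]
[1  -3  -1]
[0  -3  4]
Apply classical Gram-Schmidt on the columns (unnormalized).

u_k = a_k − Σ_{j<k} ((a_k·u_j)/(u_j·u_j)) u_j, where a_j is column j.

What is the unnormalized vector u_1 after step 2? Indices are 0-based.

Step 1: u_0 = a_0 = (4, 1, 0).
Step 2: u_1 = a_1 − (1/17)·u_0 = (13/17, -52/17, -3).

u_1 = (13/17, -52/17, -3)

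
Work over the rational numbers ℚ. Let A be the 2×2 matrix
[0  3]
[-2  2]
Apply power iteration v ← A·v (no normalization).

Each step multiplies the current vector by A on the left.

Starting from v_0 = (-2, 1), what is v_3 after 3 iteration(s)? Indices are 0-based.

v_3 = (18, -24)

v_0 = (-2, 1).
v_1 = A·v_0 = (3, 6).
v_2 = A·v_1 = (18, 6).
v_3 = A·v_2 = (18, -24).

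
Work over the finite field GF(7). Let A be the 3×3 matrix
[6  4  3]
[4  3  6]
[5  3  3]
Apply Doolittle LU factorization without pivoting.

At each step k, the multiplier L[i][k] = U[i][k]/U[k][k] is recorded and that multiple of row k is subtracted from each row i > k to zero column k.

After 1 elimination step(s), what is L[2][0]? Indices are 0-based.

k=0: U[0][0]=6
  eliminate (1,0): mult=3, new row 1: (0, 5, 4); set L[1][0]=3
  eliminate (2,0): mult=2, new row 2: (0, 2, 4); set L[2][0]=2

L[2][0] = 2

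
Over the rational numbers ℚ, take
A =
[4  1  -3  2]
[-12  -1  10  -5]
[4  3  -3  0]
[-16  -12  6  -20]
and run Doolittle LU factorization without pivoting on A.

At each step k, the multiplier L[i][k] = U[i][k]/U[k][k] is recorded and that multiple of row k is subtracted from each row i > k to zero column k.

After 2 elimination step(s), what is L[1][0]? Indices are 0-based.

L[1][0] = -3

[col 0] pivot 4
  R1 -= -3*R0 → (0, 2, 1, 1)  (L[1][0] := -3)
  R2 -= 1*R0 → (0, 2, 0, -2)  (L[2][0] := 1)
  R3 -= -4*R0 → (0, -8, -6, -12)  (L[3][0] := -4)
[col 1] pivot 2
  R2 -= 1*R1 → (0, 0, -1, -3)  (L[2][1] := 1)
  R3 -= -4*R1 → (0, 0, -2, -8)  (L[3][1] := -4)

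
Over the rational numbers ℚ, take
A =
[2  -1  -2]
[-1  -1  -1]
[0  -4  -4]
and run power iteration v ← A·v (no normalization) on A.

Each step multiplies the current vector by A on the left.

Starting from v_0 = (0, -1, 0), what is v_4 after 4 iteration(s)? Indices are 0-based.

v_0 = (0, -1, 0).
v_1 = A·v_0 = (1, 1, 4).
v_2 = A·v_1 = (-7, -6, -20).
v_3 = A·v_2 = (32, 33, 104).
v_4 = A·v_3 = (-177, -169, -548).

v_4 = (-177, -169, -548)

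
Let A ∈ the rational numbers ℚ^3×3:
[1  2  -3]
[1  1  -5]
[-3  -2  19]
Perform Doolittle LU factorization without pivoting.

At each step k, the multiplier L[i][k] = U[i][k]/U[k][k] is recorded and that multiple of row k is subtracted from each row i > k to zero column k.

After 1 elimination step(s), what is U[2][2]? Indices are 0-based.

[col 0] pivot 1
  R1 -= 1*R0 → (0, -1, -2)  (L[1][0] := 1)
  R2 -= -3*R0 → (0, 4, 10)  (L[2][0] := -3)

U[2][2] = 10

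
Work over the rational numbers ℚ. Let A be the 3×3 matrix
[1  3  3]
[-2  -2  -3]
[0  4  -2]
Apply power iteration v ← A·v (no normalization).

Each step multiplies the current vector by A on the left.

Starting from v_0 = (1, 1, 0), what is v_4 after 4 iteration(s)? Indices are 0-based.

v_4 = (160, 32, 352)

v_0 = (1, 1, 0).
v_1 = A·v_0 = (4, -4, 4).
v_2 = A·v_1 = (4, -12, -24).
v_3 = A·v_2 = (-104, 88, 0).
v_4 = A·v_3 = (160, 32, 352).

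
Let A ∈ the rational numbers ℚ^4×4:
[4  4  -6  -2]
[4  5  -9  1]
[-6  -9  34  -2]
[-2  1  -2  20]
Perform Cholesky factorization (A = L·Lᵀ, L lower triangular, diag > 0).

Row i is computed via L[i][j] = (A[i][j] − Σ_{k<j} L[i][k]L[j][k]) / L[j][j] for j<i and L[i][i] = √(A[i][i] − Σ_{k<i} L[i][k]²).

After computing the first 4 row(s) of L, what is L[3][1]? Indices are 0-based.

Step 1: L[0][0] = √(4) = 2.
  L[1][0] = (4) / L[0][0] = 2.
Step 2: L[1][1] = √(1) = 1.
  L[2][0] = (-6) / L[0][0] = -3.
  L[2][1] = (-3) / L[1][1] = -3.
Step 3: L[2][2] = √(16) = 4.
  L[3][0] = (-2) / L[0][0] = -1.
  L[3][1] = (3) / L[1][1] = 3.
  L[3][2] = (4) / L[2][2] = 1.
Step 4: L[3][3] = √(9) = 3.

L[3][1] = 3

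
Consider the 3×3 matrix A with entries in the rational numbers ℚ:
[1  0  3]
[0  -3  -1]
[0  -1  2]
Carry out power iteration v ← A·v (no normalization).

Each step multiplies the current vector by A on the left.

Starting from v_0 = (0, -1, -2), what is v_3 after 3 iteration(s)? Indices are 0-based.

v_3 = (-48, 47, -10)

v_0 = (0, -1, -2).
v_1 = A·v_0 = (-6, 5, -3).
v_2 = A·v_1 = (-15, -12, -11).
v_3 = A·v_2 = (-48, 47, -10).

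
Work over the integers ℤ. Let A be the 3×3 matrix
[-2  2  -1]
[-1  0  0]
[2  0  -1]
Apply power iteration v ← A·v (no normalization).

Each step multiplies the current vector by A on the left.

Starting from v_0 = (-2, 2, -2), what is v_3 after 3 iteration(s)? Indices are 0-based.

v_0 = (-2, 2, -2).
v_1 = A·v_0 = (10, 2, -2).
v_2 = A·v_1 = (-14, -10, 22).
v_3 = A·v_2 = (-14, 14, -50).

v_3 = (-14, 14, -50)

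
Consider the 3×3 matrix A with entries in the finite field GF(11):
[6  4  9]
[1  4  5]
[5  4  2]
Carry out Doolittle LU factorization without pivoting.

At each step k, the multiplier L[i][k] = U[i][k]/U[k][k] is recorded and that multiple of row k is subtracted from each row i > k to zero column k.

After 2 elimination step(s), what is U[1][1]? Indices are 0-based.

U[1][1] = 7

Step 1: pivot at (0,0) is 6.
  row1 ← row1 − (2)·row0  ⇒  L[1][0]=2, U row1=(0, 7, 9)
  row2 ← row2 − (10)·row0  ⇒  L[2][0]=10, U row2=(0, 8, 0)
Step 2: pivot at (1,1) is 7.
  row2 ← row2 − (9)·row1  ⇒  L[2][1]=9, U row2=(0, 0, 7)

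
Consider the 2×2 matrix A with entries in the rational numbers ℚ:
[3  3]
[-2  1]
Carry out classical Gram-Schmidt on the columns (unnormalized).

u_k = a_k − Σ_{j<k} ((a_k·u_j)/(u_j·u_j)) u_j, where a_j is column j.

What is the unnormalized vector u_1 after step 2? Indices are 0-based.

u_1 = (18/13, 27/13)

Step 1: u_0 = a_0 = (3, -2).
Step 2: u_1 = a_1 − (7/13)·u_0 = (18/13, 27/13).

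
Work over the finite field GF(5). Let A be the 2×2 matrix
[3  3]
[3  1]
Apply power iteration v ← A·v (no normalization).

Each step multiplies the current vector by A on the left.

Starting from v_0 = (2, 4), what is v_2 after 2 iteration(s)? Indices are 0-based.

v_0 = (2, 4).
v_1 = A·v_0 = (3, 0).
v_2 = A·v_1 = (4, 4).

v_2 = (4, 4)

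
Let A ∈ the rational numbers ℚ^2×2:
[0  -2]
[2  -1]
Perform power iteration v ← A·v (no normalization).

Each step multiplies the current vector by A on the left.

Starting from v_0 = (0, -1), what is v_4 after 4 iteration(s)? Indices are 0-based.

v_0 = (0, -1).
v_1 = A·v_0 = (2, 1).
v_2 = A·v_1 = (-2, 3).
v_3 = A·v_2 = (-6, -7).
v_4 = A·v_3 = (14, -5).

v_4 = (14, -5)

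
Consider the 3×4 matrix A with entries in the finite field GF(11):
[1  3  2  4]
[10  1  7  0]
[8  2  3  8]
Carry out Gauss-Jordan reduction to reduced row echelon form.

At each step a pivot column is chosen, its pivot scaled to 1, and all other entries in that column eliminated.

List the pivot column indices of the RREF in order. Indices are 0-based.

pivot(0,0)=1: scale R0 → (1, 3, 2, 4)
  clear (1,0): R1 −= (10)R0 → (0, 4, 9, 4)
  clear (2,0): R2 −= (8)R0 → (0, 0, 9, 9)
pivot(1,1)=4: scale R1 → (0, 1, 5, 1)
  clear (0,1): R0 −= (3)R1 → (1, 0, 9, 1)
pivot(2,2)=9: scale R2 → (0, 0, 1, 1)
  clear (0,2): R0 −= (9)R2 → (1, 0, 0, 3)
  clear (1,2): R1 −= (5)R2 → (0, 1, 0, 7)

pivot columns: 0, 1, 2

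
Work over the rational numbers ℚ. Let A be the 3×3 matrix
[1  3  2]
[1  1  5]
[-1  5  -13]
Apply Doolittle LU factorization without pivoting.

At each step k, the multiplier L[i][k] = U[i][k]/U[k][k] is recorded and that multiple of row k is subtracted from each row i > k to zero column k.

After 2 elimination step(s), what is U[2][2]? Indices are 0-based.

U[2][2] = 1

k=0: U[0][0]=1
  eliminate (1,0): mult=1, new row 1: (0, -2, 3); set L[1][0]=1
  eliminate (2,0): mult=-1, new row 2: (0, 8, -11); set L[2][0]=-1
k=1: U[1][1]=-2
  eliminate (2,1): mult=-4, new row 2: (0, 0, 1); set L[2][1]=-4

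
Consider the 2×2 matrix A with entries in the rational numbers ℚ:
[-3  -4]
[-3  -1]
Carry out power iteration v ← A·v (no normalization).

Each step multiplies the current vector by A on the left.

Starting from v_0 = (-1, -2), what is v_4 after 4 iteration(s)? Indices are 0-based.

v_0 = (-1, -2).
v_1 = A·v_0 = (11, 5).
v_2 = A·v_1 = (-53, -38).
v_3 = A·v_2 = (311, 197).
v_4 = A·v_3 = (-1721, -1130).

v_4 = (-1721, -1130)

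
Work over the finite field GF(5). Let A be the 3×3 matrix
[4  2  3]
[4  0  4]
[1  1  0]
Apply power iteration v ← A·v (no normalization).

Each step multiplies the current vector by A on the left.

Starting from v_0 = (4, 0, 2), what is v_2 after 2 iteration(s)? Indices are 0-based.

v_0 = (4, 0, 2).
v_1 = A·v_0 = (2, 4, 4).
v_2 = A·v_1 = (3, 4, 1).

v_2 = (3, 4, 1)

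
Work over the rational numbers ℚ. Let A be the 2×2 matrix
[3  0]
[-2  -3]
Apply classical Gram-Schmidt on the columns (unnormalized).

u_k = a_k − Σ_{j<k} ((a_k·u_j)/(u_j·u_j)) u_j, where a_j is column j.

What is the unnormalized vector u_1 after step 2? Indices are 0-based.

u_1 = (-18/13, -27/13)

Step 1: u_0 = a_0 = (3, -2).
Step 2: u_1 = a_1 − (6/13)·u_0 = (-18/13, -27/13).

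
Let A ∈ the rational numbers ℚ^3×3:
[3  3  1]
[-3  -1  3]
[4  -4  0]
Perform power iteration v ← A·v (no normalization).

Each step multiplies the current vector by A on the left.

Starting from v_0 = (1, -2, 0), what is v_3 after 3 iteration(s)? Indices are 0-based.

v_3 = (130, -70, -184)

v_0 = (1, -2, 0).
v_1 = A·v_0 = (-3, -1, 12).
v_2 = A·v_1 = (0, 46, -8).
v_3 = A·v_2 = (130, -70, -184).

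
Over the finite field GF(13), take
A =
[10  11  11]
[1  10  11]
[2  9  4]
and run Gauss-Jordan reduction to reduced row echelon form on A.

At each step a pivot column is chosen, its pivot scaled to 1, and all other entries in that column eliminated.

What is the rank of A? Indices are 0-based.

[1] R0 /= 10  ⇒  (1, 5, 5)
     R1 -= 1·R0  ⇒  (0, 5, 6)
     R2 -= 2·R0  ⇒  (0, 12, 7)
[2] R1 /= 5  ⇒  (0, 1, 9)
     R0 -= 5·R1  ⇒  (1, 0, 12)
     R2 -= 12·R1  ⇒  (0, 0, 3)
[3] R2 /= 3  ⇒  (0, 0, 1)
     R0 -= 12·R2  ⇒  (1, 0, 0)
     R1 -= 9·R2  ⇒  (0, 1, 0)

rank = 3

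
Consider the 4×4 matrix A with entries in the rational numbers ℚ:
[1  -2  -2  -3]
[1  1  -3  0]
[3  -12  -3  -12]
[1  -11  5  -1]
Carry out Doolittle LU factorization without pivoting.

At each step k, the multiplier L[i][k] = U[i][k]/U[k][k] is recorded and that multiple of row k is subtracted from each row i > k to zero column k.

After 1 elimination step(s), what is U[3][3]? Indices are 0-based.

k=0: U[0][0]=1
  eliminate (1,0): mult=1, new row 1: (0, 3, -1, 3); set L[1][0]=1
  eliminate (2,0): mult=3, new row 2: (0, -6, 3, -3); set L[2][0]=3
  eliminate (3,0): mult=1, new row 3: (0, -9, 7, 2); set L[3][0]=1

U[3][3] = 2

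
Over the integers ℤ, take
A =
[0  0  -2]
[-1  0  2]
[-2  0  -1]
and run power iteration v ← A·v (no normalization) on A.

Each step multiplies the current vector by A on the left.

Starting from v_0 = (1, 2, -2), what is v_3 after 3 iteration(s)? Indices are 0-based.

v_3 = (16, -16, 8)

v_0 = (1, 2, -2).
v_1 = A·v_0 = (4, -5, 0).
v_2 = A·v_1 = (0, -4, -8).
v_3 = A·v_2 = (16, -16, 8).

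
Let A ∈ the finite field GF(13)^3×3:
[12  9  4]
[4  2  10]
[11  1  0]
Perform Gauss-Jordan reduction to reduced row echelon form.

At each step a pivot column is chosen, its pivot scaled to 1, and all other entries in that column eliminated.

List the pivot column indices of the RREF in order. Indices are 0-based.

[1] R0 /= 12  ⇒  (1, 4, 9)
     R1 -= 4·R0  ⇒  (0, 12, 0)
     R2 -= 11·R0  ⇒  (0, 9, 5)
[2] R1 /= 12  ⇒  (0, 1, 0)
     R0 -= 4·R1  ⇒  (1, 0, 9)
     R2 -= 9·R1  ⇒  (0, 0, 5)
[3] R2 /= 5  ⇒  (0, 0, 1)
     R0 -= 9·R2  ⇒  (1, 0, 0)

pivot columns: 0, 1, 2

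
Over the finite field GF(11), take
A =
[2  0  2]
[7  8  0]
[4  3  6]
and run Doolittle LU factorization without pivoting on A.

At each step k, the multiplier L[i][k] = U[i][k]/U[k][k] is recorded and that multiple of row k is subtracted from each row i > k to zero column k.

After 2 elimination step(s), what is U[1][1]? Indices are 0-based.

Step 1: pivot at (0,0) is 2.
  row1 ← row1 − (9)·row0  ⇒  L[1][0]=9, U row1=(0, 8, 4)
  row2 ← row2 − (2)·row0  ⇒  L[2][0]=2, U row2=(0, 3, 2)
Step 2: pivot at (1,1) is 8.
  row2 ← row2 − (10)·row1  ⇒  L[2][1]=10, U row2=(0, 0, 6)

U[1][1] = 8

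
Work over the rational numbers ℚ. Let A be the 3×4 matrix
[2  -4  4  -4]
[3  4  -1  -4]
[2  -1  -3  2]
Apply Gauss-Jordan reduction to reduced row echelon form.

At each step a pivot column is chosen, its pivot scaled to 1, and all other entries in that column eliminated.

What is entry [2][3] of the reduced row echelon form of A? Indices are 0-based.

M[2][3] = -54/49

[1] R0 /= 2  ⇒  (1, -2, 2, -2)
     R1 -= 3·R0  ⇒  (0, 10, -7, 2)
     R2 -= 2·R0  ⇒  (0, 3, -7, 6)
[2] R1 /= 10  ⇒  (0, 1, -7/10, 1/5)
     R0 -= -2·R1  ⇒  (1, 0, 3/5, -8/5)
     R2 -= 3·R1  ⇒  (0, 0, -49/10, 27/5)
[3] R2 /= -49/10  ⇒  (0, 0, 1, -54/49)
     R0 -= 3/5·R2  ⇒  (1, 0, 0, -46/49)
     R1 -= -7/10·R2  ⇒  (0, 1, 0, -4/7)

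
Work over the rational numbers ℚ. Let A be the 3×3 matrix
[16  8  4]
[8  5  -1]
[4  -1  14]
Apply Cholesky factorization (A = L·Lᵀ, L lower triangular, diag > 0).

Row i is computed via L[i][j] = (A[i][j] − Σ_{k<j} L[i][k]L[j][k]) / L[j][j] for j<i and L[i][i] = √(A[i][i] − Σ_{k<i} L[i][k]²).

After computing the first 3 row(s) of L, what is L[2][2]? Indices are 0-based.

L[2][2] = 2

Step 1: L[0][0] = √(16) = 4.
  L[1][0] = (8) / L[0][0] = 2.
Step 2: L[1][1] = √(1) = 1.
  L[2][0] = (4) / L[0][0] = 1.
  L[2][1] = (-3) / L[1][1] = -3.
Step 3: L[2][2] = √(4) = 2.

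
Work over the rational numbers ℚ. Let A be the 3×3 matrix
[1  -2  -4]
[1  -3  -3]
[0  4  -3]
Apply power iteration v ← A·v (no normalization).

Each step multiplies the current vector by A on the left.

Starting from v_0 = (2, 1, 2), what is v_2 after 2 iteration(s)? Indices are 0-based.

v_2 = (14, 19, -22)

v_0 = (2, 1, 2).
v_1 = A·v_0 = (-8, -7, -2).
v_2 = A·v_1 = (14, 19, -22).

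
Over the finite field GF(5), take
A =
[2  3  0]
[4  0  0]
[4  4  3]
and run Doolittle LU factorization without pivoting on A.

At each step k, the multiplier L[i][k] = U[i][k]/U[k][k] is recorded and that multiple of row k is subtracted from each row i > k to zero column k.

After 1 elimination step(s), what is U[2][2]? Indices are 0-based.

U[2][2] = 3

Step 1: pivot at (0,0) is 2.
  row1 ← row1 − (2)·row0  ⇒  L[1][0]=2, U row1=(0, 4, 0)
  row2 ← row2 − (2)·row0  ⇒  L[2][0]=2, U row2=(0, 3, 3)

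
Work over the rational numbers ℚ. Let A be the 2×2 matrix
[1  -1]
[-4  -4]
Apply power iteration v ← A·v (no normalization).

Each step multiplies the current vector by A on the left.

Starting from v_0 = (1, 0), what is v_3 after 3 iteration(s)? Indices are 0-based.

v_3 = (-7, -68)

v_0 = (1, 0).
v_1 = A·v_0 = (1, -4).
v_2 = A·v_1 = (5, 12).
v_3 = A·v_2 = (-7, -68).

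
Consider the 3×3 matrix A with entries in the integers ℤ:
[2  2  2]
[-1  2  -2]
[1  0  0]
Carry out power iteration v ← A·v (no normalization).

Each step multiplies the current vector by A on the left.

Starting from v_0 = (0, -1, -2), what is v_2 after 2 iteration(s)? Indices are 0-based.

v_2 = (-8, 10, -6)

v_0 = (0, -1, -2).
v_1 = A·v_0 = (-6, 2, 0).
v_2 = A·v_1 = (-8, 10, -6).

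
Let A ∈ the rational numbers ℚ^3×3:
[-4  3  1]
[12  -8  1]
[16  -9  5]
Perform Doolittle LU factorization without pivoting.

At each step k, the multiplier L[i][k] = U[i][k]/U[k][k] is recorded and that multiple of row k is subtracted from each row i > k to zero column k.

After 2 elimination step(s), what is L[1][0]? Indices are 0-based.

L[1][0] = -3

[col 0] pivot -4
  R1 -= -3*R0 → (0, 1, 4)  (L[1][0] := -3)
  R2 -= -4*R0 → (0, 3, 9)  (L[2][0] := -4)
[col 1] pivot 1
  R2 -= 3*R1 → (0, 0, -3)  (L[2][1] := 3)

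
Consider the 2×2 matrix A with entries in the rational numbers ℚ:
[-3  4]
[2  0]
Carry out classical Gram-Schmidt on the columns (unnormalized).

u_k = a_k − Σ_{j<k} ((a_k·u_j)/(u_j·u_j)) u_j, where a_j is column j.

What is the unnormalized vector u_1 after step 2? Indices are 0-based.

u_1 = (16/13, 24/13)

Step 1: u_0 = a_0 = (-3, 2).
Step 2: u_1 = a_1 − (-12/13)·u_0 = (16/13, 24/13).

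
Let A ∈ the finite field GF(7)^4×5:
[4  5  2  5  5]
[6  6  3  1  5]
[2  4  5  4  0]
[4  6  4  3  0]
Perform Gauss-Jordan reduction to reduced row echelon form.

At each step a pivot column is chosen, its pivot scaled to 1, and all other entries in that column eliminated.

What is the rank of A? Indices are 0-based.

rank = 4

[1] R0 /= 4  ⇒  (1, 3, 4, 3, 3)
     R1 -= 6·R0  ⇒  (0, 2, 0, 4, 1)
     R2 -= 2·R0  ⇒  (0, 5, 4, 5, 1)
     R3 -= 4·R0  ⇒  (0, 1, 2, 5, 2)
[2] R1 /= 2  ⇒  (0, 1, 0, 2, 4)
     R0 -= 3·R1  ⇒  (1, 0, 4, 4, 5)
     R2 -= 5·R1  ⇒  (0, 0, 4, 2, 2)
     R3 -= 1·R1  ⇒  (0, 0, 2, 3, 5)
[3] R2 /= 4  ⇒  (0, 0, 1, 4, 4)
     R0 -= 4·R2  ⇒  (1, 0, 0, 2, 3)
     R3 -= 2·R2  ⇒  (0, 0, 0, 2, 4)
[4] R3 /= 2  ⇒  (0, 0, 0, 1, 2)
     R0 -= 2·R3  ⇒  (1, 0, 0, 0, 6)
     R1 -= 2·R3  ⇒  (0, 1, 0, 0, 0)
     R2 -= 4·R3  ⇒  (0, 0, 1, 0, 3)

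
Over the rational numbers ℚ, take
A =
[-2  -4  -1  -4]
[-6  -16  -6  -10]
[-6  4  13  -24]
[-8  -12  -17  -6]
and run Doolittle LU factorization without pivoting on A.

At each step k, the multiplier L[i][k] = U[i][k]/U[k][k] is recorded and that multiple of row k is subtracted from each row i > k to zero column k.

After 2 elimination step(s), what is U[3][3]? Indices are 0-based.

[col 0] pivot -2
  R1 -= 3*R0 → (0, -4, -3, 2)  (L[1][0] := 3)
  R2 -= 3*R0 → (0, 16, 16, -12)  (L[2][0] := 3)
  R3 -= 4*R0 → (0, 4, -13, 10)  (L[3][0] := 4)
[col 1] pivot -4
  R2 -= -4*R1 → (0, 0, 4, -4)  (L[2][1] := -4)
  R3 -= -1*R1 → (0, 0, -16, 12)  (L[3][1] := -1)

U[3][3] = 12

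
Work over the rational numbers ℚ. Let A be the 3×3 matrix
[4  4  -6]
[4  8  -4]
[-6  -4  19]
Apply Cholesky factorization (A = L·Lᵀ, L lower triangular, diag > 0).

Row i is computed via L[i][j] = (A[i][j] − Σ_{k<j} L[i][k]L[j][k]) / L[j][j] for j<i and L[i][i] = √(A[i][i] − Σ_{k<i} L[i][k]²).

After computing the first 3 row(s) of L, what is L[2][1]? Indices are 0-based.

Step 1: L[0][0] = √(4) = 2.
  L[1][0] = (4) / L[0][0] = 2.
Step 2: L[1][1] = √(4) = 2.
  L[2][0] = (-6) / L[0][0] = -3.
  L[2][1] = (2) / L[1][1] = 1.
Step 3: L[2][2] = √(9) = 3.

L[2][1] = 1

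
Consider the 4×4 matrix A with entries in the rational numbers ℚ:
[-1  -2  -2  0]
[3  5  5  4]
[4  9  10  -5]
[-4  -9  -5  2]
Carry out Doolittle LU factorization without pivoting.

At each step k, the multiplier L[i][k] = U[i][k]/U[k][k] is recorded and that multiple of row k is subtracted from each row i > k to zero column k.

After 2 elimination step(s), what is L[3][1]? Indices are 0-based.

Step 1: pivot at (0,0) is -1.
  row1 ← row1 − (-3)·row0  ⇒  L[1][0]=-3, U row1=(0, -1, -1, 4)
  row2 ← row2 − (-4)·row0  ⇒  L[2][0]=-4, U row2=(0, 1, 2, -5)
  row3 ← row3 − (4)·row0  ⇒  L[3][0]=4, U row3=(0, -1, 3, 2)
Step 2: pivot at (1,1) is -1.
  row2 ← row2 − (-1)·row1  ⇒  L[2][1]=-1, U row2=(0, 0, 1, -1)
  row3 ← row3 − (1)·row1  ⇒  L[3][1]=1, U row3=(0, 0, 4, -2)

L[3][1] = 1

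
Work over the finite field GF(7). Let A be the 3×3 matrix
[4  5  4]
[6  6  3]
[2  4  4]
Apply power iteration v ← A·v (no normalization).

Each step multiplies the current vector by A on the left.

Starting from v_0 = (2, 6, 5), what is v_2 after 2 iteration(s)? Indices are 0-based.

v_0 = (2, 6, 5).
v_1 = A·v_0 = (2, 0, 6).
v_2 = A·v_1 = (4, 2, 0).

v_2 = (4, 2, 0)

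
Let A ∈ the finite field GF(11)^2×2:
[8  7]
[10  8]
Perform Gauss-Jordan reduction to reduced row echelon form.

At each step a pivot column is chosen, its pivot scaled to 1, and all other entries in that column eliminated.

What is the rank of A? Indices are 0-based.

pivot(0,0)=8: scale R0 → (1, 5)
  clear (1,0): R1 −= (10)R0 → (0, 2)
pivot(1,1)=2: scale R1 → (0, 1)
  clear (0,1): R0 −= (5)R1 → (1, 0)

rank = 2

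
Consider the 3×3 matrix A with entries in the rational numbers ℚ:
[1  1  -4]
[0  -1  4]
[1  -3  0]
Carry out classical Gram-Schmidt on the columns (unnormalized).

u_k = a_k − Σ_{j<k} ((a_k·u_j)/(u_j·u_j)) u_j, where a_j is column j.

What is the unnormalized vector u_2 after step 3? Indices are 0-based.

u_2 = (2/3, 8/3, -2/3)

Step 1: u_0 = a_0 = (1, 0, 1).
Step 2: u_1 = a_1 − (-1)·u_0 = (2, -1, -2).
Step 3: u_2 = a_2 − (-2)·u_0 − (-4/3)·u_1 = (2/3, 8/3, -2/3).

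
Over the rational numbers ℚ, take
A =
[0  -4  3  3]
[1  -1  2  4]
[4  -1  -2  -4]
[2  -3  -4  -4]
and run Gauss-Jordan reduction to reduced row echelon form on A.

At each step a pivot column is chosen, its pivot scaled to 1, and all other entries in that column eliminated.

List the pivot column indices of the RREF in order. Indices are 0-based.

pivot columns: 0, 1, 2, 3

[1] R0 <-> R1
[1] R0 /= 1  ⇒  (1, -1, 2, 4)
     R2 -= 4·R0  ⇒  (0, 3, -10, -20)
     R3 -= 2·R0  ⇒  (0, -1, -8, -12)
[2] R1 /= -4  ⇒  (0, 1, -3/4, -3/4)
     R0 -= -1·R1  ⇒  (1, 0, 5/4, 13/4)
     R2 -= 3·R1  ⇒  (0, 0, -31/4, -71/4)
     R3 -= -1·R1  ⇒  (0, 0, -35/4, -51/4)
[3] R2 /= -31/4  ⇒  (0, 0, 1, 71/31)
     R0 -= 5/4·R2  ⇒  (1, 0, 0, 12/31)
     R1 -= -3/4·R2  ⇒  (0, 1, 0, 30/31)
     R3 -= -35/4·R2  ⇒  (0, 0, 0, 226/31)
[4] R3 /= 226/31  ⇒  (0, 0, 0, 1)
     R0 -= 12/31·R3  ⇒  (1, 0, 0, 0)
     R1 -= 30/31·R3  ⇒  (0, 1, 0, 0)
     R2 -= 71/31·R3  ⇒  (0, 0, 1, 0)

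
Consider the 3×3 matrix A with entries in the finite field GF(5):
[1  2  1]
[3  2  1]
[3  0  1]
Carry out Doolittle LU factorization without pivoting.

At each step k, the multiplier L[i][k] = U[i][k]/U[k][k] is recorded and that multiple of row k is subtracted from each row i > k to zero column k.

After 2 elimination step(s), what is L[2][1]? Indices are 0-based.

L[2][1] = 4

k=0: U[0][0]=1
  eliminate (1,0): mult=3, new row 1: (0, 1, 3); set L[1][0]=3
  eliminate (2,0): mult=3, new row 2: (0, 4, 3); set L[2][0]=3
k=1: U[1][1]=1
  eliminate (2,1): mult=4, new row 2: (0, 0, 1); set L[2][1]=4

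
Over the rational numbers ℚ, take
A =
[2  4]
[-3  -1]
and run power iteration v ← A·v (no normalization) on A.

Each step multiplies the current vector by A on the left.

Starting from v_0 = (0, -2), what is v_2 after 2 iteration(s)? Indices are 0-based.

v_0 = (0, -2).
v_1 = A·v_0 = (-8, 2).
v_2 = A·v_1 = (-8, 22).

v_2 = (-8, 22)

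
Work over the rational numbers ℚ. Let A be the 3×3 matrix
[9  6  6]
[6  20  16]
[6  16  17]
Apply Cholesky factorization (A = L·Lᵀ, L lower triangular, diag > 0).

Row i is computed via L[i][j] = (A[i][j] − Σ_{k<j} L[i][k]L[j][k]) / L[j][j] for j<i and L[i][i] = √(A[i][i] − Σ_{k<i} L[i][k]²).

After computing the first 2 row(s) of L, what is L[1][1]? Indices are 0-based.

L[1][1] = 4

Step 1: L[0][0] = √(9) = 3.
  L[1][0] = (6) / L[0][0] = 2.
Step 2: L[1][1] = √(16) = 4.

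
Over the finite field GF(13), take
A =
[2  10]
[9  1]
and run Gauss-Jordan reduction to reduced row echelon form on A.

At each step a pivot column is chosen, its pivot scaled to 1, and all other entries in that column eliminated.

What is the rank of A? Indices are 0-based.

rank = 2

pivot(0,0)=2: scale R0 → (1, 5)
  clear (1,0): R1 −= (9)R0 → (0, 8)
pivot(1,1)=8: scale R1 → (0, 1)
  clear (0,1): R0 −= (5)R1 → (1, 0)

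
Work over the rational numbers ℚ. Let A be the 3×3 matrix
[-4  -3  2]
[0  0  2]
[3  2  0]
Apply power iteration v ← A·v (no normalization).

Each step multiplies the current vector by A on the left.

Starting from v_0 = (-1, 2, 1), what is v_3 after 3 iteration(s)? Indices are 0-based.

v_3 = (18, 8, -8)

v_0 = (-1, 2, 1).
v_1 = A·v_0 = (0, 2, 1).
v_2 = A·v_1 = (-4, 2, 4).
v_3 = A·v_2 = (18, 8, -8).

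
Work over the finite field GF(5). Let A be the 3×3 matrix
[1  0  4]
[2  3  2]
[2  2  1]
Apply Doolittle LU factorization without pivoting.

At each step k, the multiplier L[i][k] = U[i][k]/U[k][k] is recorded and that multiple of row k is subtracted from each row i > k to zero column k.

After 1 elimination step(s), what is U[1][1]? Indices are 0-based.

Step 1: pivot at (0,0) is 1.
  row1 ← row1 − (2)·row0  ⇒  L[1][0]=2, U row1=(0, 3, 4)
  row2 ← row2 − (2)·row0  ⇒  L[2][0]=2, U row2=(0, 2, 3)

U[1][1] = 3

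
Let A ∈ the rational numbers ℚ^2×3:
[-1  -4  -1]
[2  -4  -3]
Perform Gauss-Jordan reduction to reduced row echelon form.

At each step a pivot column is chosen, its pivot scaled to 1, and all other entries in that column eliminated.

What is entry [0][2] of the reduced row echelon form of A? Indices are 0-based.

M[0][2] = -2/3

[1] R0 /= -1  ⇒  (1, 4, 1)
     R1 -= 2·R0  ⇒  (0, -12, -5)
[2] R1 /= -12  ⇒  (0, 1, 5/12)
     R0 -= 4·R1  ⇒  (1, 0, -2/3)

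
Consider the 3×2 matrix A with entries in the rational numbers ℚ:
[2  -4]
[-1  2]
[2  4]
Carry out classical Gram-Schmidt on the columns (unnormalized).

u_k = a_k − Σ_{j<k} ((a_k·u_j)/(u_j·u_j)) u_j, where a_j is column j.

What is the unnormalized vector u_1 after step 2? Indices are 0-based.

u_1 = (-32/9, 16/9, 40/9)

Step 1: u_0 = a_0 = (2, -1, 2).
Step 2: u_1 = a_1 − (-2/9)·u_0 = (-32/9, 16/9, 40/9).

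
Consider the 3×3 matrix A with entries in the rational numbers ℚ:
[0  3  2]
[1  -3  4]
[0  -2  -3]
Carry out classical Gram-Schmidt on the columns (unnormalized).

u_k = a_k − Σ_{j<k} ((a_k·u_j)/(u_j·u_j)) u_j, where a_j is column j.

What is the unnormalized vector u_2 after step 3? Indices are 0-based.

Step 1: u_0 = a_0 = (0, 1, 0).
Step 2: u_1 = a_1 − (-3)·u_0 = (3, 0, -2).
Step 3: u_2 = a_2 − (4)·u_0 − (12/13)·u_1 = (-10/13, 0, -15/13).

u_2 = (-10/13, 0, -15/13)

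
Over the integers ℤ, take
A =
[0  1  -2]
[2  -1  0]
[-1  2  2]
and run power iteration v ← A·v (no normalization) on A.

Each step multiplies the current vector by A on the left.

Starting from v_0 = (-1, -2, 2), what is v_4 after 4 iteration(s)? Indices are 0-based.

v_0 = (-1, -2, 2).
v_1 = A·v_0 = (-6, 0, 1).
v_2 = A·v_1 = (-2, -12, 8).
v_3 = A·v_2 = (-28, 8, -6).
v_4 = A·v_3 = (20, -64, 32).

v_4 = (20, -64, 32)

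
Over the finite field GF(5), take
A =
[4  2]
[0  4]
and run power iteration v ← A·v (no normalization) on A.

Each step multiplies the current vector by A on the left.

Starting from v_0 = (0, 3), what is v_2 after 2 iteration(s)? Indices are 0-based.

v_2 = (3, 3)

v_0 = (0, 3).
v_1 = A·v_0 = (1, 2).
v_2 = A·v_1 = (3, 3).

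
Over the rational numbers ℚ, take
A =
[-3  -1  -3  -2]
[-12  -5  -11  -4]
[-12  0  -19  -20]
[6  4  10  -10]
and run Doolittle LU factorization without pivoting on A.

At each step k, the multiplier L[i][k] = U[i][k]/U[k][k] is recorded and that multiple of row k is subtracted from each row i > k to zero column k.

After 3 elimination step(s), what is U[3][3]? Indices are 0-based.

U[3][3] = 2

Step 1: pivot at (0,0) is -3.
  row1 ← row1 − (4)·row0  ⇒  L[1][0]=4, U row1=(0, -1, 1, 4)
  row2 ← row2 − (4)·row0  ⇒  L[2][0]=4, U row2=(0, 4, -7, -12)
  row3 ← row3 − (-2)·row0  ⇒  L[3][0]=-2, U row3=(0, 2, 4, -14)
Step 2: pivot at (1,1) is -1.
  row2 ← row2 − (-4)·row1  ⇒  L[2][1]=-4, U row2=(0, 0, -3, 4)
  row3 ← row3 − (-2)·row1  ⇒  L[3][1]=-2, U row3=(0, 0, 6, -6)
Step 3: pivot at (2,2) is -3.
  row3 ← row3 − (-2)·row2  ⇒  L[3][2]=-2, U row3=(0, 0, 0, 2)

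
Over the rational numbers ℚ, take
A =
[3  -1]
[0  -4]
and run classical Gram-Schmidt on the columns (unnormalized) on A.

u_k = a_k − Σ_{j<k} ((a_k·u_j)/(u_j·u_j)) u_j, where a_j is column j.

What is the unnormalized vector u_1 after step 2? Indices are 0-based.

u_1 = (0, -4)

Step 1: u_0 = a_0 = (3, 0).
Step 2: u_1 = a_1 − (-1/3)·u_0 = (0, -4).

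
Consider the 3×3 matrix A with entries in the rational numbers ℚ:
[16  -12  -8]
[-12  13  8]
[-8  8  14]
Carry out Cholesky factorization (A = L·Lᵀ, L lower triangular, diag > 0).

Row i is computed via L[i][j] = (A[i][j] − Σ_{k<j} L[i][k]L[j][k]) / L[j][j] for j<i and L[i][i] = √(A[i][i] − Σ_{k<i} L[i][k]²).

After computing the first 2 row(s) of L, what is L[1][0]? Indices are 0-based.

L[1][0] = -3

Step 1: L[0][0] = √(16) = 4.
  L[1][0] = (-12) / L[0][0] = -3.
Step 2: L[1][1] = √(4) = 2.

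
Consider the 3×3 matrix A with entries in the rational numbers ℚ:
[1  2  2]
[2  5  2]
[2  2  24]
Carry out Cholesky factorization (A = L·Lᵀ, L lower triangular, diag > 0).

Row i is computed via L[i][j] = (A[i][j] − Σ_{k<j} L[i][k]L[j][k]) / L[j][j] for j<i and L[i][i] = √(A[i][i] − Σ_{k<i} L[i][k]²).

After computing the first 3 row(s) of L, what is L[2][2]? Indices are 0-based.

L[2][2] = 4

Step 1: L[0][0] = √(1) = 1.
  L[1][0] = (2) / L[0][0] = 2.
Step 2: L[1][1] = √(1) = 1.
  L[2][0] = (2) / L[0][0] = 2.
  L[2][1] = (-2) / L[1][1] = -2.
Step 3: L[2][2] = √(16) = 4.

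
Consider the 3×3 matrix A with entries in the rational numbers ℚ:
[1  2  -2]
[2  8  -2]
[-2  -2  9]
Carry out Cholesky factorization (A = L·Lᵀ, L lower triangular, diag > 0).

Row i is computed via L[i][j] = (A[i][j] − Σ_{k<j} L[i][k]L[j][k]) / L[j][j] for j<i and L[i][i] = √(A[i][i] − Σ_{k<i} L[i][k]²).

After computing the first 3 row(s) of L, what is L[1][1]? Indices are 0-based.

Step 1: L[0][0] = √(1) = 1.
  L[1][0] = (2) / L[0][0] = 2.
Step 2: L[1][1] = √(4) = 2.
  L[2][0] = (-2) / L[0][0] = -2.
  L[2][1] = (2) / L[1][1] = 1.
Step 3: L[2][2] = √(4) = 2.

L[1][1] = 2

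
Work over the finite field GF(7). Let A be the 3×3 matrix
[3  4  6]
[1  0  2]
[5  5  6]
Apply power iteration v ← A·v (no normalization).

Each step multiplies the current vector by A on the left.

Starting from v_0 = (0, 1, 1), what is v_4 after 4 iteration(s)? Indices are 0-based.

v_0 = (0, 1, 1).
v_1 = A·v_0 = (3, 2, 4).
v_2 = A·v_1 = (6, 4, 0).
v_3 = A·v_2 = (6, 6, 1).
v_4 = A·v_3 = (6, 1, 3).

v_4 = (6, 1, 3)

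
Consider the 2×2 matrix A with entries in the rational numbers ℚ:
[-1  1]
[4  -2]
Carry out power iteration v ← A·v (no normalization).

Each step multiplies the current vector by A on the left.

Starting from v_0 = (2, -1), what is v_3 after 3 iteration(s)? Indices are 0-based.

v_0 = (2, -1).
v_1 = A·v_0 = (-3, 10).
v_2 = A·v_1 = (13, -32).
v_3 = A·v_2 = (-45, 116).

v_3 = (-45, 116)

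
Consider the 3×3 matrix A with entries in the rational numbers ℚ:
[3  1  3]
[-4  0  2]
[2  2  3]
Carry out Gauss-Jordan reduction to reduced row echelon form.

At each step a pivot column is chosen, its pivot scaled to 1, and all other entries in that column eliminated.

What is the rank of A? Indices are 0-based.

pivot(0,0)=3: scale R0 → (1, 1/3, 1)
  clear (1,0): R1 −= (-4)R0 → (0, 4/3, 6)
  clear (2,0): R2 −= (2)R0 → (0, 4/3, 1)
pivot(1,1)=4/3: scale R1 → (0, 1, 9/2)
  clear (0,1): R0 −= (1/3)R1 → (1, 0, -1/2)
  clear (2,1): R2 −= (4/3)R1 → (0, 0, -5)
pivot(2,2)=-5: scale R2 → (0, 0, 1)
  clear (0,2): R0 −= (-1/2)R2 → (1, 0, 0)
  clear (1,2): R1 −= (9/2)R2 → (0, 1, 0)

rank = 3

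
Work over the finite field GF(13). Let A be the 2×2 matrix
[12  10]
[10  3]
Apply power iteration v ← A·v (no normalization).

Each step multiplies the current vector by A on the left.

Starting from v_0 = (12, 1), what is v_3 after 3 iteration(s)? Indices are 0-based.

v_0 = (12, 1).
v_1 = A·v_0 = (11, 6).
v_2 = A·v_1 = (10, 11).
v_3 = A·v_2 = (9, 3).

v_3 = (9, 3)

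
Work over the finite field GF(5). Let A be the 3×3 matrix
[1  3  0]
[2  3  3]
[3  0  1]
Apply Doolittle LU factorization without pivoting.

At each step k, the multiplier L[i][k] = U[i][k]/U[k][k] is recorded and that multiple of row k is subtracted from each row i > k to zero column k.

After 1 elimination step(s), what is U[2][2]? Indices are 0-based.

Step 1: pivot at (0,0) is 1.
  row1 ← row1 − (2)·row0  ⇒  L[1][0]=2, U row1=(0, 2, 3)
  row2 ← row2 − (3)·row0  ⇒  L[2][0]=3, U row2=(0, 1, 1)

U[2][2] = 1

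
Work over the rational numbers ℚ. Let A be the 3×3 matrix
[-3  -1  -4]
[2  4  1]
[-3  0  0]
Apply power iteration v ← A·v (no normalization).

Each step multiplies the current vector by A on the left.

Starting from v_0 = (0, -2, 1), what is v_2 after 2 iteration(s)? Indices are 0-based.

v_0 = (0, -2, 1).
v_1 = A·v_0 = (-2, -7, 0).
v_2 = A·v_1 = (13, -32, 6).

v_2 = (13, -32, 6)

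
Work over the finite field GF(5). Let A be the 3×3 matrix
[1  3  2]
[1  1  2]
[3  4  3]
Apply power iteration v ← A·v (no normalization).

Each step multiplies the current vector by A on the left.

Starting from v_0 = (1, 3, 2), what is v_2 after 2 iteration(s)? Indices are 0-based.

v_2 = (0, 4, 2)

v_0 = (1, 3, 2).
v_1 = A·v_0 = (4, 3, 1).
v_2 = A·v_1 = (0, 4, 2).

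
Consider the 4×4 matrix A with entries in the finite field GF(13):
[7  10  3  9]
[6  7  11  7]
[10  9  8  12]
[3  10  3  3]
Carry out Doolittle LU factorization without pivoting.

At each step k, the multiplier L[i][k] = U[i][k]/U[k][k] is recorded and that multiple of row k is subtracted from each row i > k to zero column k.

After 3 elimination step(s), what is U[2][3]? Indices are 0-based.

U[2][3] = 11

[col 0] pivot 7
  R1 -= 12*R0 → (0, 4, 1, 3)  (L[1][0] := 12)
  R2 -= 7*R0 → (0, 4, 0, 1)  (L[2][0] := 7)
  R3 -= 6*R0 → (0, 2, 11, 1)  (L[3][0] := 6)
[col 1] pivot 4
  R2 -= 1*R1 → (0, 0, 12, 11)  (L[2][1] := 1)
  R3 -= 7*R1 → (0, 0, 4, 6)  (L[3][1] := 7)
[col 2] pivot 12
  R3 -= 9*R2 → (0, 0, 0, 11)  (L[3][2] := 9)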